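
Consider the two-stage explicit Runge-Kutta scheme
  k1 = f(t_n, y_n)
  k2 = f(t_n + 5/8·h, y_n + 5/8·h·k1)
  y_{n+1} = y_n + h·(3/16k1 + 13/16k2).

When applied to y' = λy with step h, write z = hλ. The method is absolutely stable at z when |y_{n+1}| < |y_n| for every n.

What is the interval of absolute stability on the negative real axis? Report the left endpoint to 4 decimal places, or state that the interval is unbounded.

(-1.9692, 0).

Test eqn y'=λy, z=hλ:
  k1=λy_n ⇒ h·k1=z·y_n;  k2=λ(1+5/8z)y_n ⇒ h·k2=z(1+5/8z)y_n
  y_{n+1}/y_n = 1 + 3/16z + 13/16z(1+5/8z) = 1 + z + 65/128z²
  Hence R(z) = 1 + z + 65/128z².

Boundary: |R(x)|=1, x<0.
x=-1.46: |R|=0.6225
R=1: x+65/128x²=0 ⇒ x=−128/65=-1.9692; min R=1−1/(4·65/128)=0.5077>−1
Confirm numerically:
  x=-1.849: |R|=0.88711 <1
  x=-1.686: |R|=0.75751 <1
  x=-1.147: |R|=0.52108 <1
  x=-0.893: |R|=0.51195 <1
  x=-2.066: |R|=1.10152 >1
  x=-2.040: |R|=1.07331 >1
So |R|<1 on (-1.9692, 0).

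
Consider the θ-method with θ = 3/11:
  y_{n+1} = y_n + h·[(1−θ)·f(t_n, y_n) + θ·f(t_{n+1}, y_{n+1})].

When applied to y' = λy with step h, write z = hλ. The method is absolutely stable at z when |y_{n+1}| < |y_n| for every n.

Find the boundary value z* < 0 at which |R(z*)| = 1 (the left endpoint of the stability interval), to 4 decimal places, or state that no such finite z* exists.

z* = -4.4000.

With y'=λy (z=hλ):
  y_{n+1} = y_n + z·[8/11·y_n + 3/11·y_{n+1}] ⇒ (1 − 3/11z)y_{n+1} = (1 + 8/11z)y_n
  R(z) = (1 + 8/11z)/(1 − 3/11z).

Solve |R(x)|<1 on ℝ⁻.
x=-0.48: |R|=0.5756
R=−1: 1+8/11x = −1+3/11x ⇒ -5/11x=2 ⇒ x=2/(-5/11)=-4.4000
Confirm numerically:
  x=-3.979: |R|=0.90823 <1
  x=-3.664: |R|=0.83267 <1
  x=-2.191: |R|=0.37148 <1
  x=-2.155: |R|=0.35729 <1
  x=-4.594: |R|=1.03914 >1
  x=-4.480: |R|=1.01637 >1
Interval (-4.4000, 0).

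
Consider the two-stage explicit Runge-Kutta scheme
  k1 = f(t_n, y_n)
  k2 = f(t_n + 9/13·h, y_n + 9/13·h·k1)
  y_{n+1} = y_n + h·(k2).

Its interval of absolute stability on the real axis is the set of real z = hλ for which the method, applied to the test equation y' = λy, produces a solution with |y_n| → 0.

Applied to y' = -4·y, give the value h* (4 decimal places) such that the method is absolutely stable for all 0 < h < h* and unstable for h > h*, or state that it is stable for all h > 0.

With y'=λy (z=hλ):
  k1=λy_n ⇒ h·k1=z·y_n;  k2=λ(1+9/13z)y_n ⇒ h·k2=z(1+9/13z)y_n
  y_{n+1}/y_n = 1 + z(1+9/13z) = 1 + z + 9/13z²
  R(z) = 1 + z + 9/13z².

Need |R(x)|<1, x<0.
x=-0.46: |R|=0.6865
R=1: x+9/13x²=0 ⇒ x=−13/9=-1.4444; min R=1−1/(4·9/13)=0.6389>−1
Confirm numerically:
  x=-1.354: |R|=0.91522 <1
  x=-0.965: |R|=0.67969 <1
  x=-0.690: |R|=0.63961 <1
  x=-0.619: |R|=0.64627 <1
  x=-1.942: |R|=1.66894 >1
  x=-1.892: |R|=1.58623 >1
  x=-1.627: |R|=1.20563 >1
Interval (-1.4444, 0).

(-1.4444,0); λ=-4 ⇒ h* = (13/9)/4 = 0.3611.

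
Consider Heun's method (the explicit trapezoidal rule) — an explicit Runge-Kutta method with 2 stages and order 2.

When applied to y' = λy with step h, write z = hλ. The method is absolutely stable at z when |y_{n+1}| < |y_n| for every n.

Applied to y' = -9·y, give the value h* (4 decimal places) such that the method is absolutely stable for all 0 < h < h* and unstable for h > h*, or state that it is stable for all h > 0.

Set f=λy, z=hλ:
  order 2, 2-stage ⇒ R(z)=1+z+z^2/2
  (e.g. R(-1.35)=0.56125, |R|=0.56125)

Need |R(x)|<1, x<0.
x=-1.35: |R|=0.5613
|R(-2.15)|=1.1612 |R(-1.11)|=0.5060 |R(-0.69)|=0.5481
Bisect:
  x_lo=-2.3641 |R|=1.4304  x_hi=-0.3963 |R|=0.6822
  mid=-1.38021 |R|=0.57228 →hi
  mid=-1.87216 |R|=0.88033 →hi
  mid=-2.11813 |R|=1.12511 →lo
  mid=-1.99514 |R|=0.99516 →hi
  mid=-2.05664 |R|=1.05824 →lo
  mid=-2.02589 |R|=1.02623 →lo
  mid=-2.01052 |R|=1.01057 →lo
  mid=-2.00283 |R|=1.00284 →lo
  mid=-1.99899 |R|=0.99899 →hi
  ...
  [-2.00007,-1.99995] ⇒ x*=-2.0000
Interval (-2.0000, 0).

(-2.0000,0); λ=-9 ⇒ h* = 0.2222.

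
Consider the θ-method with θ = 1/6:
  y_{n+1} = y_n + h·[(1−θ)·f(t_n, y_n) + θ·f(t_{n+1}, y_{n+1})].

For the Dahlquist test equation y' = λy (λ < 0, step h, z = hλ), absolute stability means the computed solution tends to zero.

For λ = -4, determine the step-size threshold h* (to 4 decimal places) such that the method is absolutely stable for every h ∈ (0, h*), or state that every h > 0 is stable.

(-3.0000,0); λ=-4 ⇒ h* = (3)/4 = 0.7500.

Set f=λy, z=hλ:
  y_{n+1} = y_n + z·[5/6·y_n + 1/6·y_{n+1}] ⇒ (1 − 1/6z)y_{n+1} = (1 + 5/6z)y_n
  ⇒ R(z) = (1 + 5/6z)/(1 − 1/6z).

Find x<0 with |R(x)|<1.
x=-1.28: |R|=0.0549
R=−1: 1+5/6x = −1+1/6x ⇒ -2/3x=2 ⇒ x=2/(-2/3)=-3.0000
Confirm numerically:
  x=-2.557: |R|=0.79292 <1
  x=-1.833: |R|=0.40406 <1
  x=-1.444: |R|=0.16389 <1
  x=-1.268: |R|=0.04678 <1
  x=-3.312: |R|=1.13402 >1
  x=-3.230: |R|=1.09967 >1
Interval (-3.0000, 0).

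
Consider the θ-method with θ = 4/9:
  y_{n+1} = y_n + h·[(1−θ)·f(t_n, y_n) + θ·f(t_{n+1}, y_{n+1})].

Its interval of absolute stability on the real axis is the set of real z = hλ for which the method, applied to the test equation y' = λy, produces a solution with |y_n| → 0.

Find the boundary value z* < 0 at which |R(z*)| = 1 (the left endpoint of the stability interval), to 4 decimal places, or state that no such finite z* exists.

With y'=λy (z=hλ):
  y_{n+1} = y_n + z·[5/9·y_n + 4/9·y_{n+1}] ⇒ (1 − 4/9z)y_{n+1} = (1 + 5/9z)y_n
  R(z) = (1 + 5/9z)/(1 − 4/9z).

Need |R(x)|<1, x<0.
x=-1.51: |R|=0.0964
R=−1: 1+5/9x = −1+4/9x ⇒ -1/9x=2 ⇒ x=2/(-1/9)=-18.0000
Confirm numerically:
  x=-16.052: |R|=0.97339 <1
  x=-12.427: |R|=0.90507 <1
  x=-12.116: |R|=0.89761 <1
  x=-9.175: |R|=0.80689 <1
  x=-18.551: |R|=1.00662 >1
  x=-18.537: |R|=1.00646 >1
Stable set (-18.0000, 0).

z* = -18.0000.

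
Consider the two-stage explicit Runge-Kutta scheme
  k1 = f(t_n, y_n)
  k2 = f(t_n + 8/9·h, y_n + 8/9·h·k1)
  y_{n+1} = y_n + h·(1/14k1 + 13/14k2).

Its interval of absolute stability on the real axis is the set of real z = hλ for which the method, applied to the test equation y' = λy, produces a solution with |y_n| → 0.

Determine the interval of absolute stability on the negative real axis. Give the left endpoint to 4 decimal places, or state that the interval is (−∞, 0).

Test eqn y'=λy, z=hλ:
  k1=λy_n ⇒ h·k1=z·y_n;  k2=λ(1+8/9z)y_n ⇒ h·k2=z(1+8/9z)y_n
  y_{n+1}/y_n = 1 + 1/14z + 13/14z(1+8/9z) = 1 + z + 52/63z²
  R(z) = 1 + z + 52/63z².

Find x<0 with |R(x)|<1.
x=-1.51: |R|=1.3720
R=1: x+52/63x²=0 ⇒ x=−63/52=-1.2115; min R=1−1/(4·52/63)=0.6971>−1
Confirm numerically:
  x=-1.103: |R|=0.90119 <1
  x=-1.084: |R|=0.88589 <1
  x=-0.543: |R|=0.70037 <1
  x=-0.528: |R|=0.70211 <1
  x=-1.731: |R|=1.74219 >1
  x=-1.559: |R|=1.44711 >1
  x=-1.293: |R|=1.08694 >1
Stable set (-1.2115, 0).

(-1.2115, 0).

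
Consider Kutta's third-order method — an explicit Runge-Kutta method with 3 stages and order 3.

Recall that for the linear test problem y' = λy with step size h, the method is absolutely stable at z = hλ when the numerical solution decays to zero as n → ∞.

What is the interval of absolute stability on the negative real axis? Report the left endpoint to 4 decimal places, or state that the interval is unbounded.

On y'=λy, z=hλ:
  order 3, 3-stage ⇒ R(z)=1+z+z^2/2+z^3/6
  (e.g. R(-1.61)=-0.00950, |R|=0.00950)

Find x<0 with |R(x)|<1.
x=-1.61: |R|=0.0095
|R(-2.66)|=1.2590 |R(-0.82)|=0.4243 |R(-0.66)|=0.5099
Bisect:
  x_lo=-3.3816 |R|=3.1090  x_hi=-0.1416 |R|=0.8680
  mid=-1.76161 |R|=0.12110 →hi
  mid=-2.57163 |R|=1.09947 →lo
  mid=-2.16662 |R|=0.51460 →hi
  mid=-2.36912 |R|=0.77896 →hi
  mid=-2.47037 |R|=0.93168 →hi
  mid=-2.52100 |R|=1.01362 →lo
  mid=-2.49569 |R|=0.97217 →hi
  ...
  [-2.51289,-2.51269] ⇒ x*=-2.5127
So |R|<1 on (-2.5127, 0).

z∈(-2.5127,0).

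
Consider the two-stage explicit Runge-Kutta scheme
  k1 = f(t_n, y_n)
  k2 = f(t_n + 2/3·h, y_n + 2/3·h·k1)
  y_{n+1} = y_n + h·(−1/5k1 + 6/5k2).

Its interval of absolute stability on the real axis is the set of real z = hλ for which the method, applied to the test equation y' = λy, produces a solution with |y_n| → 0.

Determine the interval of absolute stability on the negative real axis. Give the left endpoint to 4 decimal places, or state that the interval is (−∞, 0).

(-1.2500, 0).

On y'=λy, z=hλ:
  k1=λy_n ⇒ h·k1=z·y_n;  k2=λ(1+2/3z)y_n ⇒ h·k2=z(1+2/3z)y_n
  y_{n+1}/y_n = 1 − 1/5z + 6/5z(1+2/3z) = 1 + z + 4/5z²
  so R(z) = 1 + z + 4/5z².

Need |R(x)|<1, x<0.
x=-0.37: |R|=0.7395
R=1: x+4/5x²=0 ⇒ x=−5/4=-1.2500; min R=1−1/(4·4/5)=0.6875>−1
Confirm numerically:
  x=-1.220: |R|=0.97072 <1
  x=-1.193: |R|=0.94560 <1
  x=-0.945: |R|=0.76942 <1
  x=-0.592: |R|=0.68837 <1
  x=-1.642: |R|=1.51493 >1
  x=-1.493: |R|=1.29024 >1
So |R|<1 on (-1.2500, 0).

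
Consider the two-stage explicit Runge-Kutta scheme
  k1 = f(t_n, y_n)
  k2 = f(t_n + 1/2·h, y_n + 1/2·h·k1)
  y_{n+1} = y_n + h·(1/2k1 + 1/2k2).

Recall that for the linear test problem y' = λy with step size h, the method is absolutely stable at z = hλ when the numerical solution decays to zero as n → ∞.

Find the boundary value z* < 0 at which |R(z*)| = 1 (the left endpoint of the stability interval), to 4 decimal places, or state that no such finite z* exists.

left endpoint -4.0000.

On y'=λy, z=hλ:
  k1=λy_n ⇒ h·k1=z·y_n;  k2=λ(1+1/2z)y_n ⇒ h·k2=z(1+1/2z)y_n
  y_{n+1}/y_n = 1 + 1/2z + 1/2z(1+1/2z) = 1 + z + 1/4z²
  R(z) = 1 + z + 1/4z².

Boundary: |R(x)|=1, x<0.
x=-1.41: |R|=0.0870
R=1: x+1/4x²=0 ⇒ x=−4=-4.0000; min R=1−1/(4·1/4)=0.0000>−1
Confirm numerically:
  x=-3.380: |R|=0.47610 <1
  x=-2.782: |R|=0.15288 <1
  x=-2.093: |R|=0.00216 <1
  x=-1.714: |R|=0.02045 <1
  x=-4.195: |R|=1.20451 >1
  x=-4.039: |R|=1.03938 >1
Stable set (-4.0000, 0).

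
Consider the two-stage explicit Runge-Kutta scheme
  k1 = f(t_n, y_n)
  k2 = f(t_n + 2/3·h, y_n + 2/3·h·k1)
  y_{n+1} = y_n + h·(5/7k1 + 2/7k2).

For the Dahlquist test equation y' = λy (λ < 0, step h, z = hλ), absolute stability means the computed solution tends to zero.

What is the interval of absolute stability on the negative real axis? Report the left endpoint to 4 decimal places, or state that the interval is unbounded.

With y'=λy (z=hλ):
  k1=λy_n ⇒ h·k1=z·y_n;  k2=λ(1+2/3z)y_n ⇒ h·k2=z(1+2/3z)y_n
  y_{n+1}/y_n = 1 + 5/7z + 2/7z(1+2/3z) = 1 + z + 4/21z²
  ⇒ R(z) = 1 + z + 4/21z².

Find x<0 with |R(x)|<1.
x=-0.69: |R|=0.4007
R=1: x+4/21x²=0 ⇒ x=−21/4=-5.2500; min R=1−1/(4·4/21)=-0.3125>−1
Confirm numerically:
  x=-4.090: |R|=0.09630 <1
  x=-3.912: |R|=0.00300 <1
  x=-3.570: |R|=0.14240 <1
  x=-5.819: |R|=1.63067 >1
  x=-5.525: |R|=1.28940 >1
So |R|<1 on (-5.2500, 0).

(-5.2500, 0).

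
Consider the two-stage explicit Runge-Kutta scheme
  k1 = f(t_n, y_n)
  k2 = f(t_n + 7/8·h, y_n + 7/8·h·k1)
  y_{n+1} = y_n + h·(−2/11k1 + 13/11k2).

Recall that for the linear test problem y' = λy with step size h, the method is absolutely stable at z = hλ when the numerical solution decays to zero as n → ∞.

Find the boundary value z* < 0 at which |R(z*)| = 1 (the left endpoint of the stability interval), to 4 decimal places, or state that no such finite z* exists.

left endpoint -0.9670.

On y'=λy, z=hλ:
  k1=λy_n ⇒ h·k1=z·y_n;  k2=λ(1+7/8z)y_n ⇒ h·k2=z(1+7/8z)y_n
  y_{n+1}/y_n = 1 − 2/11z + 13/11z(1+7/8z) = 1 + z + 91/88z²
  ⇒ R(z) = 1 + z + 91/88z².

Boundary: |R(x)|=1, x<0.
x=-1.62: |R|=2.0939
R=1: x+91/88x²=0 ⇒ x=−88/91=-0.9670; min R=1−1/(4·91/88)=0.7582>−1
Confirm numerically:
  x=-0.939: |R|=0.97278 <1
  x=-0.746: |R|=0.82949 <1
  x=-0.584: |R|=0.76868 <1
  x=-0.440: |R|=0.76020 <1
  x=-1.302: |R|=1.45100 >1
  x=-1.246: |R|=1.35944 >1
Stable set (-0.9670, 0).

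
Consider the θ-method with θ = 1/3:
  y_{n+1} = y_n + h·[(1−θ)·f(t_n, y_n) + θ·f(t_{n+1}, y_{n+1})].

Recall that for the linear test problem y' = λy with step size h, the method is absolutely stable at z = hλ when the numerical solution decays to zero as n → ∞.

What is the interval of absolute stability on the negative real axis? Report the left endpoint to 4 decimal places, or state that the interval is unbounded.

On y'=λy, z=hλ:
  y_{n+1} = y_n + z·[2/3·y_n + 1/3·y_{n+1}] ⇒ (1 − 1/3z)y_{n+1} = (1 + 2/3z)y_n
  R(z) = (1 + 2/3z)/(1 − 1/3z).

Boundary: |R(x)|=1, x<0.
x=-1.3: |R|=0.0930
R=−1: 1+2/3x = −1+1/3x ⇒ -1/3x=2 ⇒ x=2/(-1/3)=-6.0000
Confirm numerically:
  x=-5.235: |R|=0.90710 <1
  x=-4.932: |R|=0.86536 <1
  x=-2.714: |R|=0.42492 <1
  x=-6.439: |R|=1.04651 >1
  x=-6.388: |R|=1.04133 >1
  x=-6.350: |R|=1.03743 >1
Interval (-6.0000, 0).

z∈(-6.0000,0).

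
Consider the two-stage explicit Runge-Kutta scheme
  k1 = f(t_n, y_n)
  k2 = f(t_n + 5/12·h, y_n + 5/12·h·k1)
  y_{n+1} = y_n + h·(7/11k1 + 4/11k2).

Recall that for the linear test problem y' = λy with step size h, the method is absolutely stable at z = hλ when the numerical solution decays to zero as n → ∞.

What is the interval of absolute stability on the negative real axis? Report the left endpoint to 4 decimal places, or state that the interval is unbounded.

(-6.6000, 0).

On y'=λy, z=hλ:
  k1=λy_n ⇒ h·k1=z·y_n;  k2=λ(1+5/12z)y_n ⇒ h·k2=z(1+5/12z)y_n
  y_{n+1}/y_n = 1 + 7/11z + 4/11z(1+5/12z) = 1 + z + 5/33z²
  Hence R(z) = 1 + z + 5/33z².

Solve |R(x)|<1 on ℝ⁻.
x=-1.25: |R|=0.0133
R=1: x+5/33x²=0 ⇒ x=−33/5=-6.6000; min R=1−1/(4·5/33)=-0.6500>−1
Confirm numerically:
  x=-6.562: |R|=0.96222 <1
  x=-4.247: |R|=0.51412 <1
  x=-3.404: |R|=0.64836 <1
  x=-2.922: |R|=0.62835 <1
  x=-7.110: |R|=1.54941 >1
  x=-6.749: |R|=1.15236 >1
Interval (-6.6000, 0).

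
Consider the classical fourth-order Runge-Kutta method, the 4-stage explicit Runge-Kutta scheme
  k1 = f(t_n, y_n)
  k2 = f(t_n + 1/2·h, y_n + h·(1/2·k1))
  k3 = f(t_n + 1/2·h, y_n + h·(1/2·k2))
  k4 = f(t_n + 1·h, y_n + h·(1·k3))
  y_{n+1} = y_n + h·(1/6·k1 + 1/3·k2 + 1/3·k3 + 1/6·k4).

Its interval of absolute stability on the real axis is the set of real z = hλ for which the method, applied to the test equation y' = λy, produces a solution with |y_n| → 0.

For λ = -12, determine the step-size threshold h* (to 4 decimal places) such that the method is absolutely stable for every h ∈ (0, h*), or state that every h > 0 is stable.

With y'=λy (z=hλ):
  order 4, 4-stage ⇒ R(z)=1+z+z^2/2+z^3/6+z^4/24
  (e.g. R(-0.5)=0.60677, |R|=0.60677)

Boundary: |R(x)|=1, x<0.
x=-0.5: |R|=0.6068
|R(-2.92)|=1.2228 |R(-1.91)|=0.3073 |R(-1.08)|=0.3499
Bisect:
  x_lo=-3.2697 |R|=2.0120  x_hi=-0.3406 |R|=0.7114
  mid=-1.80512 |R|=0.28619 →hi
  mid=-2.53739 |R|=0.68620 →hi
  mid=-2.90352 |R|=1.19339 →lo
  mid=-2.72046 |R|=0.90657 →hi
  mid=-2.81199 |R|=1.04100 →lo
  mid=-2.76622 |R|=0.97163 →hi
  mid=-2.78911 |R|=1.00576 →lo
  mid=-2.77767 |R|=0.98856 →hi
  mid=-2.78339 |R|=0.99713 →hi
  ...
  [-2.78535,-2.78517] ⇒ x*=-2.7853
Stable set (-2.7853, 0).

(-2.7853,0); λ=-12 ⇒ h* = 0.2321.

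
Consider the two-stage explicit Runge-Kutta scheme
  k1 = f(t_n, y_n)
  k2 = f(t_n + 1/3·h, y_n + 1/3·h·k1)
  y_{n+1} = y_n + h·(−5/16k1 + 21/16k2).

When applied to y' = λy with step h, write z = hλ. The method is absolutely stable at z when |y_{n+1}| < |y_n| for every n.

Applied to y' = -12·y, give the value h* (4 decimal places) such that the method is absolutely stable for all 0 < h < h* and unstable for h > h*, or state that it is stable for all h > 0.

On y'=λy, z=hλ:
  k1=λy_n ⇒ h·k1=z·y_n;  k2=λ(1+1/3z)y_n ⇒ h·k2=z(1+1/3z)y_n
  y_{n+1}/y_n = 1 − 5/16z + 21/16z(1+1/3z) = 1 + z + 7/16z²
  so R(z) = 1 + z + 7/16z².

Solve |R(x)|<1 on ℝ⁻.
x=-1.43: |R|=0.4646
R=1: x+7/16x²=0 ⇒ x=−16/7=-2.2857; min R=1−1/(4·7/16)=0.4286>−1
Confirm numerically:
  x=-2.006: |R|=0.75452 <1
  x=-1.997: |R|=0.74775 <1
  x=-1.729: |R|=0.57888 <1
  x=-1.061: |R|=0.43150 <1
  x=-2.846: |R|=1.69763 >1
  x=-2.802: |R|=1.63290 >1
  x=-2.589: |R|=1.34353 >1
So |R|<1 on (-2.2857, 0).

(-2.2857,0); λ=-12 ⇒ h* = (16/7)/12 = 0.1905.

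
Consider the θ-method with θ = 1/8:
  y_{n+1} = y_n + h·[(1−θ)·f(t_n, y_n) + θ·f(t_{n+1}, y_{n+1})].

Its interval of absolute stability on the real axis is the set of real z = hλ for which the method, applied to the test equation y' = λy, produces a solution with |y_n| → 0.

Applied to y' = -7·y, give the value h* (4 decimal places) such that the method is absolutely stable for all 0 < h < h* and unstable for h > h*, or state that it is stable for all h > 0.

On y'=λy, z=hλ:
  y_{n+1} = y_n + z·[7/8·y_n + 1/8·y_{n+1}] ⇒ (1 − 1/8z)y_{n+1} = (1 + 7/8z)y_n
  ⇒ R(z) = (1 + 7/8z)/(1 − 1/8z).

Boundary: |R(x)|=1, x<0.
x=-1.3: |R|=0.1183
R=−1: 1+7/8x = −1+1/8x ⇒ -3/4x=2 ⇒ x=2/(-3/4)=-2.6667
Confirm numerically:
  x=-2.381: |R|=0.83489 <1
  x=-2.368: |R|=0.82716 <1
  x=-1.685: |R|=0.39184 <1
  x=-1.094: |R|=0.03761 <1
  x=-3.246: |R|=1.30909 >1
  x=-2.959: |R|=1.16005 >1
Stable set (-2.6667, 0).

(-2.6667,0); λ=-7 ⇒ h* = (8/3)/7 = 0.3810.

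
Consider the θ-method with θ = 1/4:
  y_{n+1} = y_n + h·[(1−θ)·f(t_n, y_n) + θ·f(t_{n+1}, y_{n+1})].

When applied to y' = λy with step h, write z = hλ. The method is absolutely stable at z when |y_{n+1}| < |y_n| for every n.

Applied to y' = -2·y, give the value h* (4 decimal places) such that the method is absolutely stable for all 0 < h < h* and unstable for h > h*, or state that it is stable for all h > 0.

(-4.0000,0); λ=-2 ⇒ h* = (4)/2 = 2.0000.

On y'=λy, z=hλ:
  y_{n+1} = y_n + z·[3/4·y_n + 1/4·y_{n+1}] ⇒ (1 − 1/4z)y_{n+1} = (1 + 3/4z)y_n
  so R(z) = (1 + 3/4z)/(1 − 1/4z).

Find x<0 with |R(x)|<1.
x=-0.65: |R|=0.4409
R=−1: 1+3/4x = −1+1/4x ⇒ -1/2x=2 ⇒ x=2/(-1/2)=-4.0000
Confirm numerically:
  x=-3.088: |R|=0.74266 <1
  x=-2.300: |R|=0.46032 <1
  x=-2.251: |R|=0.44041 <1
  x=-1.838: |R|=0.25934 <1
  x=-4.498: |R|=1.11720 >1
  x=-4.486: |R|=1.11454 >1
  x=-4.400: |R|=1.09524 >1
Interval (-4.0000, 0).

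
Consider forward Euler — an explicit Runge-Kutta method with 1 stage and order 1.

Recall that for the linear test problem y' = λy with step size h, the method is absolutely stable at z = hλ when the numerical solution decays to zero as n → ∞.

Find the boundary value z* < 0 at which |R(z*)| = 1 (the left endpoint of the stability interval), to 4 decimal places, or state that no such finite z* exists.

Set f=λy, z=hλ:
  order 1, 1-stage ⇒ R(z)=1+z
  (e.g. R(-1.39)=-0.39000, |R|=0.39000)

Need |R(x)|<1, x<0.
x=-1.39: |R|=0.3900
|R(-1.87)|=0.8700 |R(-1.3)|=0.3000 |R(-1.12)|=0.1200
Bisect:
  x_lo=-2.8354 |R|=1.8354  x_hi=-0.2494 |R|=0.7506
  mid=-1.54242 |R|=0.54242 →hi
  mid=-2.18893 |R|=1.18893 →lo
  mid=-1.86567 |R|=0.86567 →hi
  mid=-2.02730 |R|=1.02730 →lo
  mid=-1.94649 |R|=0.94649 →hi
  mid=-1.98690 |R|=0.98690 →hi
  mid=-2.00710 |R|=1.00710 →lo
  ...
  [-2.00015,-2.00000] ⇒ x*=-2.0000
Interval (-2.0000, 0).

z* = -2.0000.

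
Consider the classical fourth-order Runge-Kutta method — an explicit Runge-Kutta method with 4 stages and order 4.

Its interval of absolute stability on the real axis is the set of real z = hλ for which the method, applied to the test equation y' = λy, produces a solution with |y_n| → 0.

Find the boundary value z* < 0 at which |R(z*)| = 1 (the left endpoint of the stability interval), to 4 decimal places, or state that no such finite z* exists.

Test eqn y'=λy, z=hλ:
  order 4, 4-stage ⇒ R(z)=1+z+z^2/2+z^3/6+z^4/24
  (e.g. R(-1.31)=0.29608, |R|=0.29608)

Need |R(x)|<1, x<0.
x=-1.31: |R|=0.2961
|R(-2.44)|=0.5926 |R(-1.58)|=0.2705 |R(-0.8)|=0.4517
Bisect:
  x_lo=-3.3977 |R|=2.3900  x_hi=-0.0933 |R|=0.9110
  mid=-1.74546 |R|=0.27831 →hi
  mid=-2.57156 |R|=0.72276 →hi
  mid=-2.98461 |R|=1.34451 →lo
  mid=-2.77809 |R|=0.98919 →hi
  mid=-2.88135 |R|=1.15474 →lo
  mid=-2.82972 |R|=1.06907 →lo
  mid=-2.80390 |R|=1.02842 →lo
  ...
  [-2.78535,-2.78514] ⇒ x*=-2.7853
So |R|<1 on (-2.7853, 0).

left endpoint -2.7853.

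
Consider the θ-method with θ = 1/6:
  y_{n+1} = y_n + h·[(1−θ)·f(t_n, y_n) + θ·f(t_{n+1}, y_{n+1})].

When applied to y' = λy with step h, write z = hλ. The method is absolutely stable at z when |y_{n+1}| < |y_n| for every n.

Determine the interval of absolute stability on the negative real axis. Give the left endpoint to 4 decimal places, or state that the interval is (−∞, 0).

(-3.0000, 0).

On y'=λy, z=hλ:
  y_{n+1} = y_n + z·[5/6·y_n + 1/6·y_{n+1}] ⇒ (1 − 1/6z)y_{n+1} = (1 + 5/6z)y_n
  Hence R(z) = (1 + 5/6z)/(1 − 1/6z).

Solve |R(x)|<1 on ℝ⁻.
x=-1.62: |R|=0.2756
R=−1: 1+5/6x = −1+1/6x ⇒ -2/3x=2 ⇒ x=2/(-2/3)=-3.0000
Confirm numerically:
  x=-2.876: |R|=0.94412 <1
  x=-2.730: |R|=0.87629 <1
  x=-2.650: |R|=0.83815 <1
  x=-3.424: |R|=1.17997 >1
  x=-3.237: |R|=1.10263 >1
  x=-3.138: |R|=1.06041 >1
So |R|<1 on (-3.0000, 0).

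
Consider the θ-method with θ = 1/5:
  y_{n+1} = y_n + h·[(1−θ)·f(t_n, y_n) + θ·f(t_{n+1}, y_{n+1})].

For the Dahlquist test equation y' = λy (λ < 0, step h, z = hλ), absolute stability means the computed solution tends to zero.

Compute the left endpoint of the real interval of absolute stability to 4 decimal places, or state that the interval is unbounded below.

With y'=λy (z=hλ):
  y_{n+1} = y_n + z·[4/5·y_n + 1/5·y_{n+1}] ⇒ (1 − 1/5z)y_{n+1} = (1 + 4/5z)y_n
  ⇒ R(z) = (1 + 4/5z)/(1 − 1/5z).

Need |R(x)|<1, x<0.
x=-1.5: |R|=0.1538
R=−1: 1+4/5x = −1+1/5x ⇒ -3/5x=2 ⇒ x=2/(-3/5)=-3.3333
Confirm numerically:
  x=-3.250: |R|=0.96970 <1
  x=-3.245: |R|=0.96786 <1
  x=-1.624: |R|=0.22585 <1
  x=-3.933: |R|=1.20139 >1
  x=-3.603: |R|=1.09404 >1
So |R|<1 on (-3.3333, 0).

left endpoint -3.3333.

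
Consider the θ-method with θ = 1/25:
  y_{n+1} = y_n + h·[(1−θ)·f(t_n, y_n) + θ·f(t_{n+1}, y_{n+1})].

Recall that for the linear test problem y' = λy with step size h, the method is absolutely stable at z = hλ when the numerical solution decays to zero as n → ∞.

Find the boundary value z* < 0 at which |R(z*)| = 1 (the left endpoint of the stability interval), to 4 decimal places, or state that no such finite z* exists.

Set f=λy, z=hλ:
  y_{n+1} = y_n + z·[24/25·y_n + 1/25·y_{n+1}] ⇒ (1 − 1/25z)y_{n+1} = (1 + 24/25z)y_n
  R(z) = (1 + 24/25z)/(1 − 1/25z).

Solve |R(x)|<1 on ℝ⁻.
x=-1.76: |R|=0.6442
R=−1: 1+24/25x = −1+1/25x ⇒ -23/25x=2 ⇒ x=2/(-23/25)=-2.1739
Confirm numerically:
  x=-2.091: |R|=0.92961 <1
  x=-1.474: |R|=0.39193 <1
  x=-1.189: |R|=0.13502 <1
  x=-2.748: |R|=1.47585 >1
  x=-2.437: |R|=1.22054 >1
So |R|<1 on (-2.1739, 0).

z* = -2.1739.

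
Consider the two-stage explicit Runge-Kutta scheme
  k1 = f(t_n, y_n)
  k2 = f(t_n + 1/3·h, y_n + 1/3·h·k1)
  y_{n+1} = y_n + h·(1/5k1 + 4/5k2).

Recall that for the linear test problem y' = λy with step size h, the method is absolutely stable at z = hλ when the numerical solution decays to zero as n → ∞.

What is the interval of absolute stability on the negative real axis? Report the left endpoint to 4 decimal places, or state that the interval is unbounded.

z∈(-3.7500,0).

Set f=λy, z=hλ:
  k1=λy_n ⇒ h·k1=z·y_n;  k2=λ(1+1/3z)y_n ⇒ h·k2=z(1+1/3z)y_n
  y_{n+1}/y_n = 1 + 1/5z + 4/5z(1+1/3z) = 1 + z + 4/15z²
  R(z) = 1 + z + 4/15z².

Find x<0 with |R(x)|<1.
x=-0.81: |R|=0.3650
R=1: x+4/15x²=0 ⇒ x=−15/4=-3.7500; min R=1−1/(4·4/15)=0.0625>−1
Confirm numerically:
  x=-2.868: |R|=0.32545 <1
  x=-2.682: |R|=0.23617 <1
  x=-2.645: |R|=0.22061 <1
  x=-1.882: |R|=0.06251 <1
  x=-4.124: |R|=1.41130 >1
  x=-3.898: |R|=1.15384 >1
Stable set (-3.7500, 0).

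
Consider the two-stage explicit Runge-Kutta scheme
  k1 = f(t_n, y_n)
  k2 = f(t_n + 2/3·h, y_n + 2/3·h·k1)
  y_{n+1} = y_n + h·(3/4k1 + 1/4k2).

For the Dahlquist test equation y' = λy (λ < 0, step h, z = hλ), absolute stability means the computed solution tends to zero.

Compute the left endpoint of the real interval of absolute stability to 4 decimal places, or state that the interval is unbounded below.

Set f=λy, z=hλ:
  k1=λy_n ⇒ h·k1=z·y_n;  k2=λ(1+2/3z)y_n ⇒ h·k2=z(1+2/3z)y_n
  y_{n+1}/y_n = 1 + 3/4z + 1/4z(1+2/3z) = 1 + z + 1/6z²
  Hence R(z) = 1 + z + 1/6z².

Boundary: |R(x)|=1, x<0.
x=-0.73: |R|=0.3588
R=1: x+1/6x²=0 ⇒ x=−6=-6.0000; min R=1−1/(4·1/6)=-0.5000>−1
Confirm numerically:
  x=-5.943: |R|=0.94354 <1
  x=-5.684: |R|=0.70064 <1
  x=-5.076: |R|=0.21830 <1
  x=-3.538: |R|=0.45176 <1
  x=-6.520: |R|=1.56507 >1
  x=-6.329: |R|=1.34704 >1
  x=-6.083: |R|=1.08415 >1
Interval (-6.0000, 0).

z* = -6.0000.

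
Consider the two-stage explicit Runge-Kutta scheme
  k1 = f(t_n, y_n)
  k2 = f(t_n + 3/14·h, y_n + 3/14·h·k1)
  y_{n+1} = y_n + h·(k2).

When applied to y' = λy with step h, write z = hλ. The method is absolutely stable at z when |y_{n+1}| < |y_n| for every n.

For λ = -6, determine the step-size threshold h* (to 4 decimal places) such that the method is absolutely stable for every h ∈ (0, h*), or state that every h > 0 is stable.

Test eqn y'=λy, z=hλ:
  k1=λy_n ⇒ h·k1=z·y_n;  k2=λ(1+3/14z)y_n ⇒ h·k2=z(1+3/14z)y_n
  y_{n+1}/y_n = 1 + z(1+3/14z) = 1 + z + 3/14z²
  Hence R(z) = 1 + z + 3/14z².

Find x<0 with |R(x)|<1.
x=-0.47: |R|=0.5773
R=1: x+3/14x²=0 ⇒ x=−14/3=-4.6667; min R=1−1/(4·3/14)=-0.1667>−1
Confirm numerically:
  x=-4.539: |R|=0.87583 <1
  x=-4.249: |R|=0.61971 <1
  x=-3.604: |R|=0.17932 <1
  x=-2.085: |R|=0.15345 <1
  x=-5.214: |R|=1.61153 >1
  x=-4.900: |R|=1.24500 >1
  x=-4.858: |R|=1.19918 >1
So |R|<1 on (-4.6667, 0).

(-4.6667,0); λ=-6 ⇒ h* = (14/3)/6 = 0.7778.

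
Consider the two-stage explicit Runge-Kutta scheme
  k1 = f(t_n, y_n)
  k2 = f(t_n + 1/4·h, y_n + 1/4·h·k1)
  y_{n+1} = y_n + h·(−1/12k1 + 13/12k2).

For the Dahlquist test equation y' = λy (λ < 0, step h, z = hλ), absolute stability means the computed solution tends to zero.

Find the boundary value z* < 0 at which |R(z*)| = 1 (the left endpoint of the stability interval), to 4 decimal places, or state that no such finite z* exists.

Set f=λy, z=hλ:
  k1=λy_n ⇒ h·k1=z·y_n;  k2=λ(1+1/4z)y_n ⇒ h·k2=z(1+1/4z)y_n
  y_{n+1}/y_n = 1 − 1/12z + 13/12z(1+1/4z) = 1 + z + 13/48z²
  Hence R(z) = 1 + z + 13/48z².

Boundary: |R(x)|=1, x<0.
x=-1.76: |R|=0.0789
R=1: x+13/48x²=0 ⇒ x=−48/13=-3.6923; min R=1−1/(4·13/48)=0.0769>−1
Confirm numerically:
  x=-2.803: |R|=0.32489 <1
  x=-2.782: |R|=0.31412 <1
  x=-2.046: |R|=0.08774 <1
  x=-1.701: |R|=0.08263 <1
  x=-4.105: |R|=1.45882 >1
  x=-3.990: |R|=1.32169 >1
  x=-3.864: |R|=1.17968 >1
Interval (-3.6923, 0).

z* = -3.6923.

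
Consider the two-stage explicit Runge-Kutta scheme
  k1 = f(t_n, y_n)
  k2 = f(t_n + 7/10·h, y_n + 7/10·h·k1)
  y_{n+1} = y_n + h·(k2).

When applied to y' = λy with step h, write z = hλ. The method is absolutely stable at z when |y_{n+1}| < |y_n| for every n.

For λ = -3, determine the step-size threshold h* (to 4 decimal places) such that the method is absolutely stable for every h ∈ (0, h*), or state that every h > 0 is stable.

Test eqn y'=λy, z=hλ:
  k1=λy_n ⇒ h·k1=z·y_n;  k2=λ(1+7/10z)y_n ⇒ h·k2=z(1+7/10z)y_n
  y_{n+1}/y_n = 1 + z(1+7/10z) = 1 + z + 7/10z²
  R(z) = 1 + z + 7/10z².

Boundary: |R(x)|=1, x<0.
x=-0.82: |R|=0.6507
R=1: x+7/10x²=0 ⇒ x=−10/7=-1.4286; min R=1−1/(4·7/10)=0.6429>−1
Confirm numerically:
  x=-0.811: |R|=0.64940 <1
  x=-0.723: |R|=0.64291 <1
  x=-0.592: |R|=0.65332 <1
  x=-1.969: |R|=1.74487 >1
  x=-1.772: |R|=1.42599 >1
  x=-1.627: |R|=1.22599 >1
Stable set (-1.4286, 0).

(-1.4286,0); λ=-3 ⇒ h* = (10/7)/3 = 0.4762.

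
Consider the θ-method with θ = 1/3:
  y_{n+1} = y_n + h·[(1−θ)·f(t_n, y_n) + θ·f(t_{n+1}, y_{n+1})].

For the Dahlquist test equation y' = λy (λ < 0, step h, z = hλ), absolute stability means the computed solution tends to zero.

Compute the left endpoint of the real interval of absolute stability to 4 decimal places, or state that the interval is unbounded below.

With y'=λy (z=hλ):
  y_{n+1} = y_n + z·[2/3·y_n + 1/3·y_{n+1}] ⇒ (1 − 1/3z)y_{n+1} = (1 + 2/3z)y_n
  ⇒ R(z) = (1 + 2/3z)/(1 − 1/3z).

Boundary: |R(x)|=1, x<0.
x=-0.83: |R|=0.3499
R=−1: 1+2/3x = −1+1/3x ⇒ -1/3x=2 ⇒ x=2/(-1/3)=-6.0000
Confirm numerically:
  x=-5.626: |R|=0.95664 <1
  x=-3.490: |R|=0.61325 <1
  x=-3.246: |R|=0.55908 <1
  x=-6.572: |R|=1.05976 >1
  x=-6.150: |R|=1.01639 >1
  x=-6.026: |R|=1.00288 >1
Stable set (-6.0000, 0).

z* = -6.0000.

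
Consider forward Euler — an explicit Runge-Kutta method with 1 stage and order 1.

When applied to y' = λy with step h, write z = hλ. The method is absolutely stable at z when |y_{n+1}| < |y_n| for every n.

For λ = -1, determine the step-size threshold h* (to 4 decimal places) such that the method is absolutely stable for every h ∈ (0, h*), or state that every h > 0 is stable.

(-2.0000,0); λ=-1 ⇒ h* = 2.0000.

On y'=λy, z=hλ:
  order 1, 1-stage ⇒ R(z)=1+z
  (e.g. R(-1.11)=-0.11000, |R|=0.11000)

Need |R(x)|<1, x<0.
x=-1.11: |R|=0.1100
|R(-2.09)|=1.0900 |R(-1.21)|=0.2100 |R(-1.07)|=0.0700
Bisect:
  x_lo=-2.5384 |R|=1.5384  x_hi=-0.3728 |R|=0.6272
  mid=-1.45559 |R|=0.45559 →hi
  mid=-1.99701 |R|=0.99701 →hi
  mid=-2.26772 |R|=1.26772 →lo
  mid=-2.13237 |R|=1.13237 →lo
  mid=-2.06469 |R|=1.06469 →lo
  mid=-2.03085 |R|=1.03085 →lo
  mid=-2.01393 |R|=1.01393 →lo
  mid=-2.00547 |R|=1.00547 →lo
  ...
  [-2.00005,-1.99992] ⇒ x*=-2.0000
Stable set (-2.0000, 0).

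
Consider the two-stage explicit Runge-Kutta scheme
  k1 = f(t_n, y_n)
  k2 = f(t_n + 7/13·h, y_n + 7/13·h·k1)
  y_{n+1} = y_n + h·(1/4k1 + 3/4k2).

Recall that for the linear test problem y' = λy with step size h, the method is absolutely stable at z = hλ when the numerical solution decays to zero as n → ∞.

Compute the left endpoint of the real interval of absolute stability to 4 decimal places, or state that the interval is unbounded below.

left endpoint -2.4762.

Set f=λy, z=hλ:
  k1=λy_n ⇒ h·k1=z·y_n;  k2=λ(1+7/13z)y_n ⇒ h·k2=z(1+7/13z)y_n
  y_{n+1}/y_n = 1 + 1/4z + 3/4z(1+7/13z) = 1 + z + 21/52z²
  R(z) = 1 + z + 21/52z².

Solve |R(x)|<1 on ℝ⁻.
x=-1.75: |R|=0.4868
R=1: x+21/52x²=0 ⇒ x=−52/21=-2.4762; min R=1−1/(4·21/52)=0.3810>−1
Confirm numerically:
  x=-2.454: |R|=0.97801 <1
  x=-2.447: |R|=0.97115 <1
  x=-2.152: |R|=0.71825 <1
  x=-1.845: |R|=0.52970 <1
  x=-2.909: |R|=1.50846 >1
  x=-2.839: |R|=1.41597 >1
  x=-2.752: |R|=1.30653 >1
Interval (-2.4762, 0).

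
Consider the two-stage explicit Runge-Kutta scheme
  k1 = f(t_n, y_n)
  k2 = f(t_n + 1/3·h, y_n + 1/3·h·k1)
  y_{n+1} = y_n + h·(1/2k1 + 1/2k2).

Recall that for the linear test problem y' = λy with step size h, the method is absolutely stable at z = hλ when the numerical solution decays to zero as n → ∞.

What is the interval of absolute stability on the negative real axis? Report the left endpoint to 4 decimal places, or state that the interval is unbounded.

With y'=λy (z=hλ):
  k1=λy_n ⇒ h·k1=z·y_n;  k2=λ(1+1/3z)y_n ⇒ h·k2=z(1+1/3z)y_n
  y_{n+1}/y_n = 1 + 1/2z + 1/2z(1+1/3z) = 1 + z + 1/6z²
  Hence R(z) = 1 + z + 1/6z².

Find x<0 with |R(x)|<1.
x=-0.53: |R|=0.5168
R=1: x+1/6x²=0 ⇒ x=−6=-6.0000; min R=1−1/(4·1/6)=-0.5000>−1
Confirm numerically:
  x=-4.534: |R|=0.10781 <1
  x=-4.501: |R|=0.12450 <1
  x=-3.470: |R|=0.46318 <1
  x=-2.509: |R|=0.45982 <1
  x=-6.226: |R|=1.23451 >1
  x=-6.043: |R|=1.04331 >1
So |R|<1 on (-6.0000, 0).

(-6.0000, 0).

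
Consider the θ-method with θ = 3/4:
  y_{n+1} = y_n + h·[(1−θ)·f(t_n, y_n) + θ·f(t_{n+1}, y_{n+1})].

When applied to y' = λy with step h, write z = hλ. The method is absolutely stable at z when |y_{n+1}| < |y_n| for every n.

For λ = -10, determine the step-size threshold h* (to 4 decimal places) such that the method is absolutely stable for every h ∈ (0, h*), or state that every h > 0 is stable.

(−∞, 0) — no finite endpoint. Any h>0 works for λ=-10.

With y'=λy (z=hλ):
  y_{n+1} = y_n + z·[1/4·y_n + 3/4·y_{n+1}] ⇒ (1 − 3/4z)y_{n+1} = (1 + 1/4z)y_n
  Hence R(z) = (1 + 1/4z)/(1 − 3/4z).

Find x<0 with |R(x)|<1.
x=-0.5: |R|=0.6364
x=-2: |R|=0.2000
x=-10: |R|=0.1765
x=-100: |R|=0.3158
θ=3/4≥1/2 ⇒ |1+1/4x|<|1−3/4x| ∀x<0 ⇒ stable on all of ℝ⁻.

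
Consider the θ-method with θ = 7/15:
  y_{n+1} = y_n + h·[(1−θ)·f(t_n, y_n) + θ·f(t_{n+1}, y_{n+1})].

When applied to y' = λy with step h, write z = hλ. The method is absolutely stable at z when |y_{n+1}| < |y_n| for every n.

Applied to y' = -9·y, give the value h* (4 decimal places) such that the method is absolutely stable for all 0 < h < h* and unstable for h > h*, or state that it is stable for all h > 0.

(-30.0000,0); λ=-9 ⇒ h* = (30)/9 = 3.3333.

With y'=λy (z=hλ):
  y_{n+1} = y_n + z·[8/15·y_n + 7/15·y_{n+1}] ⇒ (1 − 7/15z)y_{n+1} = (1 + 8/15z)y_n
  ⇒ R(z) = (1 + 8/15z)/(1 − 7/15z).

Need |R(x)|<1, x<0.
x=-1.06: |R|=0.2908
R=−1: 1+8/15x = −1+7/15x ⇒ -1/15x=2 ⇒ x=2/(-1/15)=-30.0000
Confirm numerically:
  x=-22.316: |R|=0.95512 <1
  x=-19.741: |R|=0.93303 <1
  x=-16.021: |R|=0.89006 <1
  x=-14.966: |R|=0.87447 <1
  x=-30.480: |R|=1.00210 >1
  x=-30.024: |R|=1.00011 >1
So |R|<1 on (-30.0000, 0).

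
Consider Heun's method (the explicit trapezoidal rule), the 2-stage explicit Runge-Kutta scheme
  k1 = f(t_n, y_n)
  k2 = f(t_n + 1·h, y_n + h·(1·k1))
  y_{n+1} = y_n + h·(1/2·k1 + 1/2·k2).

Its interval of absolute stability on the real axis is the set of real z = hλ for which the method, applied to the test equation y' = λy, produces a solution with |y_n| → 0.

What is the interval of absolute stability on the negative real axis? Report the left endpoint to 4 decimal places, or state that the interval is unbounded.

On y'=λy, z=hλ:
  order 2, 2-stage ⇒ R(z)=1+z+z^2/2
  (e.g. R(-1.01)=0.50005, |R|=0.50005)

Need |R(x)|<1, x<0.
x=-1.01: |R|=0.5000
|R(-2.21)|=1.2320 |R(-0.91)|=0.5041 |R(-0.68)|=0.5512
Bisect:
  x_lo=-2.8130 |R|=2.1434  x_hi=-0.1697 |R|=0.8447
  mid=-1.49131 |R|=0.62069 →hi
  mid=-2.15214 |R|=1.16371 →lo
  mid=-1.82172 |R|=0.83761 →hi
  mid=-1.98693 |R|=0.98701 →hi
  mid=-2.06953 |R|=1.07195 →lo
  mid=-2.02823 |R|=1.02863 →lo
  mid=-2.00758 |R|=1.00761 →lo
  mid=-1.99725 |R|=0.99726 →hi
  ...
  [-2.00016,-2.00000] ⇒ x*=-2.0000
So |R|<1 on (-2.0000, 0).

(-2.0000, 0).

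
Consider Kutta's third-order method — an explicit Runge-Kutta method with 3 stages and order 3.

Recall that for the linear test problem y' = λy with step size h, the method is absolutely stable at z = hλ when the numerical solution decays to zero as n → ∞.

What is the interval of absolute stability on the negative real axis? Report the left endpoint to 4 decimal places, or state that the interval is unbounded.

(-2.5127, 0).

Test eqn y'=λy, z=hλ:
  order 3, 3-stage ⇒ R(z)=1+z+z^2/2+z^3/6
  (e.g. R(-1.04)=0.31332, |R|=0.31332)

Boundary: |R(x)|=1, x<0.
x=-1.04: |R|=0.3133
|R(-2.27)|=0.6431 |R(-1.67)|=0.0518 |R(-1.45)|=0.0931
Bisect:
  x_lo=-3.2547 |R|=2.7044  x_hi=-0.3286 |R|=0.7195
  mid=-1.79165 |R|=0.14518 →hi
  mid=-2.52318 |R|=1.01723 →lo
  mid=-2.15742 |R|=0.50379 →hi
  mid=-2.34030 |R|=0.73810 →hi
  mid=-2.43174 |R|=0.87168 →hi
  mid=-2.47746 |R|=0.94291 →hi
  mid=-2.50032 |R|=0.97968 →hi
  mid=-2.51175 |R|=0.99836 →hi
  ...
  [-2.51282,-2.51264] ⇒ x*=-2.5127
Interval (-2.5127, 0).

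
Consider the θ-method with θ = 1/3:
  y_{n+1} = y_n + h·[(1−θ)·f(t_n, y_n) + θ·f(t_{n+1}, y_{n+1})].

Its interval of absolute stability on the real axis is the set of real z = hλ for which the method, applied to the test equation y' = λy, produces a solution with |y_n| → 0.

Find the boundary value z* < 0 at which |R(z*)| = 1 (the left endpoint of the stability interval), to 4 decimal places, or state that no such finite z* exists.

z* = -6.0000.

Set f=λy, z=hλ:
  y_{n+1} = y_n + z·[2/3·y_n + 1/3·y_{n+1}] ⇒ (1 − 1/3z)y_{n+1} = (1 + 2/3z)y_n
  ⇒ R(z) = (1 + 2/3z)/(1 − 1/3z).

Boundary: |R(x)|=1, x<0.
x=-0.69: |R|=0.4390
R=−1: 1+2/3x = −1+1/3x ⇒ -1/3x=2 ⇒ x=2/(-1/3)=-6.0000
Confirm numerically:
  x=-5.167: |R|=0.89800 <1
  x=-4.961: |R|=0.86949 <1
  x=-3.650: |R|=0.64662 <1
  x=-3.637: |R|=0.64397 <1
  x=-6.455: |R|=1.04812 >1
  x=-6.194: |R|=1.02110 >1
Stable set (-6.0000, 0).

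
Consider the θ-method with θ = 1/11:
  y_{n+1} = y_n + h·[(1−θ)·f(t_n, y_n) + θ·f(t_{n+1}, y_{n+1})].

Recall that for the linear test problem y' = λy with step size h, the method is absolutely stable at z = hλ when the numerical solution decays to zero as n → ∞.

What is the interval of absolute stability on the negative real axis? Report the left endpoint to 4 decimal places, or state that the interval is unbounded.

On y'=λy, z=hλ:
  y_{n+1} = y_n + z·[10/11·y_n + 1/11·y_{n+1}] ⇒ (1 − 1/11z)y_{n+1} = (1 + 10/11z)y_n
  ⇒ R(z) = (1 + 10/11z)/(1 − 1/11z).

Solve |R(x)|<1 on ℝ⁻.
x=-0.74: |R|=0.3066
R=−1: 1+10/11x = −1+1/11x ⇒ -9/11x=2 ⇒ x=2/(-9/11)=-2.4444
Confirm numerically:
  x=-1.910: |R|=0.62742 <1
  x=-1.396: |R|=0.23879 <1
  x=-1.212: |R|=0.09171 <1
  x=-2.800: |R|=1.23188 >1
  x=-2.672: |R|=1.14980 >1
  x=-2.594: |R|=1.09901 >1
So |R|<1 on (-2.4444, 0).

(-2.4444, 0).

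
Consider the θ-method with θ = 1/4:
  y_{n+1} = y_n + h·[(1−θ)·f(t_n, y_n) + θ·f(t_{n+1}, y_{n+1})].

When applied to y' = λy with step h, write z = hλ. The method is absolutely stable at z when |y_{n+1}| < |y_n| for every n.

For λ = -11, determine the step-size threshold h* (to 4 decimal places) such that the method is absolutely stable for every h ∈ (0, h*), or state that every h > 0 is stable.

Set f=λy, z=hλ:
  y_{n+1} = y_n + z·[3/4·y_n + 1/4·y_{n+1}] ⇒ (1 − 1/4z)y_{n+1} = (1 + 3/4z)y_n
  R(z) = (1 + 3/4z)/(1 − 1/4z).

Find x<0 with |R(x)|<1.
x=-1.48: |R|=0.0803
R=−1: 1+3/4x = −1+1/4x ⇒ -1/2x=2 ⇒ x=2/(-1/2)=-4.0000
Confirm numerically:
  x=-3.059: |R|=0.73339 <1
  x=-2.999: |R|=0.71396 <1
  x=-2.027: |R|=0.34528 <1
  x=-4.417: |R|=1.09909 >1
  x=-4.342: |R|=1.08199 >1
Stable set (-4.0000, 0).

(-4.0000,0); λ=-11 ⇒ h* = (4)/11 = 0.3636.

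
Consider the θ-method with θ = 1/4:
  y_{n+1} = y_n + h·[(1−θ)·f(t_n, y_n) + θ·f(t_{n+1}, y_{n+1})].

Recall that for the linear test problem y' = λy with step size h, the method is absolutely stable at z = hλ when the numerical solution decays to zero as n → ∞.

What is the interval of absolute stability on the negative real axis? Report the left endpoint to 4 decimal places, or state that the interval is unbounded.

On y'=λy, z=hλ:
  y_{n+1} = y_n + z·[3/4·y_n + 1/4·y_{n+1}] ⇒ (1 − 1/4z)y_{n+1} = (1 + 3/4z)y_n
  ⇒ R(z) = (1 + 3/4z)/(1 − 1/4z).

Need |R(x)|<1, x<0.
x=-0.41: |R|=0.6281
R=−1: 1+3/4x = −1+1/4x ⇒ -1/2x=2 ⇒ x=2/(-1/2)=-4.0000
Confirm numerically:
  x=-3.152: |R|=0.76286 <1
  x=-2.817: |R|=0.65293 <1
  x=-2.566: |R|=0.56320 <1
  x=-2.493: |R|=0.53581 <1
  x=-4.350: |R|=1.08383 >1
  x=-4.210: |R|=1.05116 >1
Stable set (-4.0000, 0).

z∈(-4.0000,0).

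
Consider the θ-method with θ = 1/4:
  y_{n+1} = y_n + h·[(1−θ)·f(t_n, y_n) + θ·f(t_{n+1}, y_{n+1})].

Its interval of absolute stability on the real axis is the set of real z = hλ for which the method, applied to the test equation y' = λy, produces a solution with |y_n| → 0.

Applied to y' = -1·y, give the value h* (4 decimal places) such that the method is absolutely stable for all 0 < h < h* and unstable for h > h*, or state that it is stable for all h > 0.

(-4.0000,0); λ=-1 ⇒ h* = (4)/1 = 4.0000.

Test eqn y'=λy, z=hλ:
  y_{n+1} = y_n + z·[3/4·y_n + 1/4·y_{n+1}] ⇒ (1 − 1/4z)y_{n+1} = (1 + 3/4z)y_n
  Hence R(z) = (1 + 3/4z)/(1 − 1/4z).

Boundary: |R(x)|=1, x<0.
x=-0.5: |R|=0.5556
R=−1: 1+3/4x = −1+1/4x ⇒ -1/2x=2 ⇒ x=2/(-1/2)=-4.0000
Confirm numerically:
  x=-3.278: |R|=0.80159 <1
  x=-2.928: |R|=0.69053 <1
  x=-2.105: |R|=0.37920 <1
  x=-4.533: |R|=1.12493 >1
  x=-4.341: |R|=1.08176 >1
  x=-4.065: |R|=1.01612 >1
So |R|<1 on (-4.0000, 0).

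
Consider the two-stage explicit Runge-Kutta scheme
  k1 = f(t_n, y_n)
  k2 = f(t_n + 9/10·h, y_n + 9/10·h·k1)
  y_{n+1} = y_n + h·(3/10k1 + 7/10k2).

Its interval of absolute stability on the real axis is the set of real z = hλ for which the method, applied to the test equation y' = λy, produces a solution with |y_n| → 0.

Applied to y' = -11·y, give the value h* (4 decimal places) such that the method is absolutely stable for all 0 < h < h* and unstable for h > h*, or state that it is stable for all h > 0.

(-1.5873,0); λ=-11 ⇒ h* = (100/63)/11 = 0.1443.

With y'=λy (z=hλ):
  k1=λy_n ⇒ h·k1=z·y_n;  k2=λ(1+9/10z)y_n ⇒ h·k2=z(1+9/10z)y_n
  y_{n+1}/y_n = 1 + 3/10z + 7/10z(1+9/10z) = 1 + z + 63/100z²
  Hence R(z) = 1 + z + 63/100z².

Find x<0 with |R(x)|<1.
x=-0.52: |R|=0.6504
R=1: x+63/100x²=0 ⇒ x=−100/63=-1.5873; min R=1−1/(4·63/100)=0.6032>−1
Confirm numerically:
  x=-1.197: |R|=0.70567 <1
  x=-0.957: |R|=0.61998 <1
  x=-0.874: |R|=0.60724 <1
  x=-2.168: |R|=1.79314 >1
  x=-1.970: |R|=1.47497 >1
  x=-1.924: |R|=1.40812 >1
Stable set (-1.5873, 0).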